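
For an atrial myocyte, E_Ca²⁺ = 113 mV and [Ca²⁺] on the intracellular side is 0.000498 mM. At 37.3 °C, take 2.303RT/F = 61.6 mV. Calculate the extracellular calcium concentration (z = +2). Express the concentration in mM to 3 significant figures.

Nernst: E = (61.6/2) · log₁₀([out]/[in]), so log₁₀([out]/[in]) = 113.0 × 2 / 61.6 = 3.6688.
[out]/[in] = 10^(3.6688) = 4665.
[out] = 4665 × 0.000498 = 2.323 mM.

2.32 mM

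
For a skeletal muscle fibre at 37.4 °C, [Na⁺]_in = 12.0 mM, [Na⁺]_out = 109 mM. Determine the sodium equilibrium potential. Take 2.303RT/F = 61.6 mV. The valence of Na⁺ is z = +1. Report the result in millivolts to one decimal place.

59.0 mV

E = (61.6/z) · log₁₀([Na⁺]_out/[Na⁺]_in) with z = +1.
= (61.6/1) · log₁₀(109/12.0) = 61.60 · log₁₀(9.083)
= 61.60 · (0.9582) = 59.03 mV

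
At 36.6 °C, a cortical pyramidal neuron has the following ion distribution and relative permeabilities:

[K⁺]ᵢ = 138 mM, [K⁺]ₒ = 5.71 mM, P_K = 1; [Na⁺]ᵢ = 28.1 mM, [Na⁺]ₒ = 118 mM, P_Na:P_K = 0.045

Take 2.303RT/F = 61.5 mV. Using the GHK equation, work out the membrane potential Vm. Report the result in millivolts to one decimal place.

-67.8 mV

Vm = 61.5 · log₁₀[(Σ P·[cation]ₒ + Σ P·[anion]ᵢ) / (Σ P·[cation]ᵢ + Σ P·[anion]ₒ)]
Numerator = 1×5.71 + 0.045×118 = 11.02
Denominator = 1×138 + 0.045×28.1 = 139.3
Vm = 61.5 · log₁₀(0.07913) = 61.5 × (-1.1017) = -67.75 mV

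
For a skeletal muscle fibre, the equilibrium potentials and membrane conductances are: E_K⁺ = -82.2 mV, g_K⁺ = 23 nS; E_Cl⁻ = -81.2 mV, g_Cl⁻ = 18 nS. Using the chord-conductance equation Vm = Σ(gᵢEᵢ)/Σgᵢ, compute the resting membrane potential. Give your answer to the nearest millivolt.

Σ gᵢEᵢ = 23·(-82.2) + 18·(-81.2) = -3352.20
Σ gᵢ = 23 + 18 = 41
Vm = -3352.20 / 41 = -81.76 mV

-82 mV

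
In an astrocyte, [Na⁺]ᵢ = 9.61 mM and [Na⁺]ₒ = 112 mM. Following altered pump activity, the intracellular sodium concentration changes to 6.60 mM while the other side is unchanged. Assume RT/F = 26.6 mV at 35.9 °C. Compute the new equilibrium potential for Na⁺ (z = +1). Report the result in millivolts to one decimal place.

After the shift: [Na⁺]_out = 112, [Na⁺]_in = 6.60 mM.
E_new = (26.6/1)·ln(112/6.60) = 26.60 · (2.8314) = 75.32 mV

75.3 mV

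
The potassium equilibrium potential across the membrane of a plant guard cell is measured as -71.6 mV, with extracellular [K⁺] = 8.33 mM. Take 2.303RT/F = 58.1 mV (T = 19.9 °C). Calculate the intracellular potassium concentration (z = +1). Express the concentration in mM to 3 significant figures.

142 mM

Nernst: E = (58.1/1) · log₁₀([out]/[in]), so log₁₀([out]/[in]) = -71.6 × 1 / 58.1 = -1.2324.
[out]/[in] = 10^(-1.2324) = 0.05857.
[in] = 8.33 / 0.05857 = 142.2 mM.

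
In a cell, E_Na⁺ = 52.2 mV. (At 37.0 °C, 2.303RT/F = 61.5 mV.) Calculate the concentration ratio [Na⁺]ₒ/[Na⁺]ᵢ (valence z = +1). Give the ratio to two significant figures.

7.1

log₁₀([out]/[in]) = E·z/(61.5) = 52.2 × 1 / 61.5 = 0.8488
[out]/[in] = 10^(0.8488) = 7.06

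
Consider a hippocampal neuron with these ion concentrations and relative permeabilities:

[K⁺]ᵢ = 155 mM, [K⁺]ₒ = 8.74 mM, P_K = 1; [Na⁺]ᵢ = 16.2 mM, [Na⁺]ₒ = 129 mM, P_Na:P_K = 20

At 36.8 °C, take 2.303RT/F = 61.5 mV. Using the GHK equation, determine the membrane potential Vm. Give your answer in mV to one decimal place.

45.1 mV

Vm = 61.5 · log₁₀[(Σ P·[cation]ₒ + Σ P·[anion]ᵢ) / (Σ P·[cation]ᵢ + Σ P·[anion]ₒ)]
Numerator = 1×8.74 + 20×129 = 2589
Denominator = 1×155 + 20×16.2 = 479
Vm = 61.5 · log₁₀(5.4045) = 61.5 × (0.7328) = 45.06 mV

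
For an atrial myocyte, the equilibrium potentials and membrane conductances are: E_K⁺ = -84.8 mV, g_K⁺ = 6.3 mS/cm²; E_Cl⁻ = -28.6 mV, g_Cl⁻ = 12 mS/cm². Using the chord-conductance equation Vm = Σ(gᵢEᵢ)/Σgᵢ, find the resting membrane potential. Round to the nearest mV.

-48 mV

Σ gᵢEᵢ = 6.3·(-84.8) + 12·(-28.6) = -877.44
Σ gᵢ = 6.3 + 12 = 18.3
Vm = -877.44 / 18.3 = -47.95 mV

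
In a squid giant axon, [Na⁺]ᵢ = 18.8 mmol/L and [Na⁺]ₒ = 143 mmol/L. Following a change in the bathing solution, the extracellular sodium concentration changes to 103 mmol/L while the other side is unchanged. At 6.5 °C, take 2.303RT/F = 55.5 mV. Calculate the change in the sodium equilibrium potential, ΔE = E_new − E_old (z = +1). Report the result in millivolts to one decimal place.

E_old = (55.5/1)·log₁₀(143/18.8) = 48.91 mV
E_new = (55.5/1)·log₁₀(103/18.8) = 41.00 mV
ΔE = 41.00 − (48.91) = -7.91 mV

-7.9 mV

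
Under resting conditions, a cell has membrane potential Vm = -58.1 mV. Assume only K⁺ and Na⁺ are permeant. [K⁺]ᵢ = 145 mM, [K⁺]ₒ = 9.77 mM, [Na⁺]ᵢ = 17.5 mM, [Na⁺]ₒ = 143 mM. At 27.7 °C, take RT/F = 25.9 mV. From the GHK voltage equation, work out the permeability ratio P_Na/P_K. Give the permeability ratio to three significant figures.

Let α = P_Na/P_K. GHK: Vm = 25.9·ln[(Kₒ + α·Naₒ)/(Kᵢ + α·Naᵢ)].
e^(Vm/25.9) = e^(-58.1/25.9) = 0.10611
So 0.10611·(Kᵢ + α·Naᵢ) = Kₒ + α·Naₒ → α = (0.10611·145.0 − 9.77) / (143.0 − 0.10611·17.5)
α = (15.39 − 9.77) / (143.0 − 1.857) = 5.616/141.1 = 0.03979

0.0398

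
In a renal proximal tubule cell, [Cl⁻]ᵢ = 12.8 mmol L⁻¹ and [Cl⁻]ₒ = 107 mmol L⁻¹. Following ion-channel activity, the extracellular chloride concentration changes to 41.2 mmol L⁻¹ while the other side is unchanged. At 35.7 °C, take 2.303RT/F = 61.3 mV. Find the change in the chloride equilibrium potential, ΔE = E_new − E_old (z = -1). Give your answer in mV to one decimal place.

25.4 mV

E_old = (61.3/-1)·log₁₀(107/12.8) = -56.53 mV
E_new = (61.3/-1)·log₁₀(41.2/12.8) = -31.12 mV
ΔE = -31.12 − (-56.53) = 25.41 mV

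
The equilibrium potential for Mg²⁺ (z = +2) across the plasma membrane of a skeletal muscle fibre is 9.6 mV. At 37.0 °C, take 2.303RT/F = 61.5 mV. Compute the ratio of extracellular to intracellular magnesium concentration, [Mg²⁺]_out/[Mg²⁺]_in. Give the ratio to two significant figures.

log₁₀([out]/[in]) = E·z/(61.5) = 9.6 × 2 / 61.5 = 0.3122
[out]/[in] = 10^(0.3122) = 2.052

2.1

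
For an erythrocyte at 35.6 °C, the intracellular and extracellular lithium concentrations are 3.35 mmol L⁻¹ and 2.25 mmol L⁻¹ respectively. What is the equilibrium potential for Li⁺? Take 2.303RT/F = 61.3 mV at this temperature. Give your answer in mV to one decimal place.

-10.6 mV

E = (61.3/z) · log₁₀([Li⁺]_out/[Li⁺]_in) with z = +1.
= (61.3/1) · log₁₀(2.25/3.35) = 61.30 · log₁₀(0.6716)
= 61.30 · (-0.1729) = -10.60 mV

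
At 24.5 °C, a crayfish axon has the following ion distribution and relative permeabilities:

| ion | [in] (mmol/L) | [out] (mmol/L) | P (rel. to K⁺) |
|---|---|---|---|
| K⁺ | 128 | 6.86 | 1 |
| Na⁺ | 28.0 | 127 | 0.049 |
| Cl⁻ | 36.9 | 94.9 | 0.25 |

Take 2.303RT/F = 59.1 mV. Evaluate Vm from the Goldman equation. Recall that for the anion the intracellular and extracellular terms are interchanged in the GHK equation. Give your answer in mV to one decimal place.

Vm = 59.1 · log₁₀[(Σ P·[cation]ₒ + Σ P·[anion]ᵢ) / (Σ P·[cation]ᵢ + Σ P·[anion]ₒ)]
Numerator = 1×6.86 + 0.049×127 + 0.25×36.9 = 22.31
Denominator = 1×128 + 0.049×28.0 + 0.25×94.9 = 153.1
Vm = 59.1 · log₁₀(0.14571) = 59.1 × (-0.8365) = -49.44 mV

-49.4 mV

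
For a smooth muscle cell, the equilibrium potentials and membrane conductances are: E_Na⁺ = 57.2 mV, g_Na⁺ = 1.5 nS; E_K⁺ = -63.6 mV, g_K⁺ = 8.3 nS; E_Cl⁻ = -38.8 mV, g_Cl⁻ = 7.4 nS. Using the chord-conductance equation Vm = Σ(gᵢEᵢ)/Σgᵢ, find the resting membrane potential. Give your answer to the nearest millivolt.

-42 mV

Σ gᵢEᵢ = 1.5·(57.2) + 8.3·(-63.6) + 7.4·(-38.8) = -729.20
Σ gᵢ = 1.5 + 8.3 + 7.4 = 17.2
Vm = -729.20 / 17.2 = -42.40 mV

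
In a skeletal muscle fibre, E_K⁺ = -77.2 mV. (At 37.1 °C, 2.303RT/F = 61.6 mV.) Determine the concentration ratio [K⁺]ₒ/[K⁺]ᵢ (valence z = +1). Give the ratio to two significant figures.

0.056

log₁₀([out]/[in]) = E·z/(61.6) = -77.2 × 1 / 61.6 = -1.2532
[out]/[in] = 10^(-1.2532) = 0.05582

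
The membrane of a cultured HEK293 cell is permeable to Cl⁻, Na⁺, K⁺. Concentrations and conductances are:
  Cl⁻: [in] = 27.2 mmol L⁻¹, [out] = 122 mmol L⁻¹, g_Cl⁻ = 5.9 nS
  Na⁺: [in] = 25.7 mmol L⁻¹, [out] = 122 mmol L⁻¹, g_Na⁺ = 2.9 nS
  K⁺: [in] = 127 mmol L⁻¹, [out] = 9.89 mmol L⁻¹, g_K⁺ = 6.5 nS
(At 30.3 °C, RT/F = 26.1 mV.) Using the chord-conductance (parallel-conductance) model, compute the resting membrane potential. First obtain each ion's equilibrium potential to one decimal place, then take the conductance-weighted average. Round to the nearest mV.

-36 mV

E_Cl⁻ = (26.1/-1)·ln(122/27.2) = -39.2 mV
E_Na⁺ = (26.1/1)·ln(122/25.7) = 40.7 mV
E_K⁺ = (26.1/1)·ln(9.89/127) = -66.6 mV
Vm = (Σ gᵢEᵢ)/(Σ gᵢ) = (5.9·-39.2 + 2.9·40.7 + 6.5·-66.6) / (5.9 + 2.9 + 6.5)
= -546.15 / 15.3 = -35.70 mV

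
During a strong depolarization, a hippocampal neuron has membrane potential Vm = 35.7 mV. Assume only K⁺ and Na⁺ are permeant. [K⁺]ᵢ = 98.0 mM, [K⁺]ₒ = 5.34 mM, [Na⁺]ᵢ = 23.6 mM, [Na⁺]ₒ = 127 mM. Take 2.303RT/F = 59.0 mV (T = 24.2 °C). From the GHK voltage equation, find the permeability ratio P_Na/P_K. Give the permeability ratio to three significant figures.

12.2

Let α = P_Na/P_K. GHK: Vm = 59.0·log₁₀[(Kₒ + α·Naₒ)/(Kᵢ + α·Naᵢ)].
10^(Vm/59.0) = 10^(35.7/59.0) = 4.028
So 4.028·(Kᵢ + α·Naᵢ) = Kₒ + α·Naₒ → α = (4.028·98.0 − 5.34) / (127.0 − 4.028·23.6)
α = (394.7 − 5.34) / (127.0 − 95.06) = 389.4/31.94 = 12.19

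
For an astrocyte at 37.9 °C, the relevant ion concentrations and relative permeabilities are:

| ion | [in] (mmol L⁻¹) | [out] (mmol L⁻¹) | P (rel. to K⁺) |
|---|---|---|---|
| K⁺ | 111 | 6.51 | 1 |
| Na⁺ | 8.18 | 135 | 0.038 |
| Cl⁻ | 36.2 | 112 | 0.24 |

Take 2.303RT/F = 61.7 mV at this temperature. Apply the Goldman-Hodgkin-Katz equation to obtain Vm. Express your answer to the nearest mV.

-51 mV

Vm = 61.7 · log₁₀[(Σ P·[cation]ₒ + Σ P·[anion]ᵢ) / (Σ P·[cation]ᵢ + Σ P·[anion]ₒ)]
Numerator = 1×6.51 + 0.038×135 + 0.24×36.2 = 20.33
Denominator = 1×111 + 0.038×8.18 + 0.24×112 = 138.2
Vm = 61.7 · log₁₀(0.1471) = 61.7 × (-0.8324) = -51.36 mV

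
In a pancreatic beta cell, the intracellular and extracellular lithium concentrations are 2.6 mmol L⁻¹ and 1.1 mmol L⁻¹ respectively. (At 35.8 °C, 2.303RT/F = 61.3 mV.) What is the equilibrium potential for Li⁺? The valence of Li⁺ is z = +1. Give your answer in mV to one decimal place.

-22.9 mV

E = (61.3/z) · log₁₀([Li⁺]_out/[Li⁺]_in) with z = +1.
= (61.3/1) · log₁₀(1.1/2.6) = 61.30 · log₁₀(0.4231)
= 61.30 · (-0.3736) = -22.90 mV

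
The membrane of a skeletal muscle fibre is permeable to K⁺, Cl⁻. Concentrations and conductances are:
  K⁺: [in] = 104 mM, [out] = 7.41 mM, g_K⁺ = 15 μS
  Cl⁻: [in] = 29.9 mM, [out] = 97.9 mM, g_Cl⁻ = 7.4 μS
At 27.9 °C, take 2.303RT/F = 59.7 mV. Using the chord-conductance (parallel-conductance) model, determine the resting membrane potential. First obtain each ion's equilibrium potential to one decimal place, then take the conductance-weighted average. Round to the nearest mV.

E_K⁺ = (59.7/1)·log₁₀(7.41/104) = -68.5 mV
E_Cl⁻ = (59.7/-1)·log₁₀(97.9/29.9) = -30.8 mV
Vm = (Σ gᵢEᵢ)/(Σ gᵢ) = (15·-68.5 + 7.4·-30.8) / (15 + 7.4)
= -1255.42 / 22.4 = -56.05 mV

-56 mV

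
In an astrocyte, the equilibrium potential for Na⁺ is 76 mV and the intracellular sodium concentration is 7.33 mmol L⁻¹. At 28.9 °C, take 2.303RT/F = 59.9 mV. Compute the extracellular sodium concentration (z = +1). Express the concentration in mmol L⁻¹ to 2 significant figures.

140 mmol L⁻¹

Nernst: E = (59.9/1) · log₁₀([out]/[in]), so log₁₀([out]/[in]) = 76.0 × 1 / 59.9 = 1.2688.
[out]/[in] = 10^(1.2688) = 18.57.
[out] = 18.57 × 7.33 = 136.1 mmol L⁻¹.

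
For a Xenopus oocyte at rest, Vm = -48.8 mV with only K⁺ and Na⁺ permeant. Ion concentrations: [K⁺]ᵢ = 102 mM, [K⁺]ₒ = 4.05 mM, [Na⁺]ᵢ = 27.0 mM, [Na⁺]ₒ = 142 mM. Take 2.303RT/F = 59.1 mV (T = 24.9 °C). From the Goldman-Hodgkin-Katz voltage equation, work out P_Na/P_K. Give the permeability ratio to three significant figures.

0.0811

Let α = P_Na/P_K. GHK: Vm = 59.1·log₁₀[(Kₒ + α·Naₒ)/(Kᵢ + α·Naᵢ)].
10^(Vm/59.1) = 10^(-48.8/59.1) = 0.14938
So 0.14938·(Kᵢ + α·Naᵢ) = Kₒ + α·Naₒ → α = (0.14938·102.0 − 4.05) / (142.0 − 0.14938·27.0)
α = (15.24 − 4.05) / (142.0 − 4.033) = 11.19/138 = 0.08108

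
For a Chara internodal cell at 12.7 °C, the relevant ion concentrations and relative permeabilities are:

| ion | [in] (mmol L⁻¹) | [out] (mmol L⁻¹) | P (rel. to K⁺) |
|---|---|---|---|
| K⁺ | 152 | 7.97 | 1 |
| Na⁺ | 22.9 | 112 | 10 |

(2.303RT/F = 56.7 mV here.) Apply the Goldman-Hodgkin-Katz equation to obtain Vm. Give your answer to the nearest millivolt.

27 mV

Vm = 56.7 · log₁₀[(Σ P·[cation]ₒ + Σ P·[anion]ᵢ) / (Σ P·[cation]ᵢ + Σ P·[anion]ₒ)]
Numerator = 1×7.97 + 10×112 = 1128
Denominator = 1×152 + 10×22.9 = 381
Vm = 56.7 · log₁₀(2.9606) = 56.7 × (0.4714) = 26.73 mV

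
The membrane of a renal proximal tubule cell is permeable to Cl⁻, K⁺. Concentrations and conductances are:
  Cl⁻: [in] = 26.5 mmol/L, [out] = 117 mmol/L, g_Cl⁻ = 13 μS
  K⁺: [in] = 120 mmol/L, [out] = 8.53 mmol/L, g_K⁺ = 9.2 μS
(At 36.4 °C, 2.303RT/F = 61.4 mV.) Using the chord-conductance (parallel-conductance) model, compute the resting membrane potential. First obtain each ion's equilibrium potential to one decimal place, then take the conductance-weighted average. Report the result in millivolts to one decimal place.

E_Cl⁻ = (61.4/-1)·log₁₀(117/26.5) = -39.6 mV
E_K⁺ = (61.4/1)·log₁₀(8.53/120) = -70.5 mV
Vm = (Σ gᵢEᵢ)/(Σ gᵢ) = (13·-39.6 + 9.2·-70.5) / (13 + 9.2)
= -1163.40 / 22.2 = -52.41 mV

-52.4 mV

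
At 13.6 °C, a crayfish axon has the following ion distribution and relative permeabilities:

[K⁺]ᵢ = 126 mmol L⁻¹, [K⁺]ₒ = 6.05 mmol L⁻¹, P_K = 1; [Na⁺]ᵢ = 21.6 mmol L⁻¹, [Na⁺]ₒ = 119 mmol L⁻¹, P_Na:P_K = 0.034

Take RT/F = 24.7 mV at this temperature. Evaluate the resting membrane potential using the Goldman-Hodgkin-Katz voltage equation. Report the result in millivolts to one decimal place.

Vm = 24.7 · ln[(Σ P·[cation]ₒ + Σ P·[anion]ᵢ) / (Σ P·[cation]ᵢ + Σ P·[anion]ₒ)]
Numerator = 1×6.05 + 0.034×119 = 10.1
Denominator = 1×126 + 0.034×21.6 = 126.7
Vm = 24.7 · ln(0.079663) = 24.7 × (-2.5300) = -62.49 mV

-62.5 mV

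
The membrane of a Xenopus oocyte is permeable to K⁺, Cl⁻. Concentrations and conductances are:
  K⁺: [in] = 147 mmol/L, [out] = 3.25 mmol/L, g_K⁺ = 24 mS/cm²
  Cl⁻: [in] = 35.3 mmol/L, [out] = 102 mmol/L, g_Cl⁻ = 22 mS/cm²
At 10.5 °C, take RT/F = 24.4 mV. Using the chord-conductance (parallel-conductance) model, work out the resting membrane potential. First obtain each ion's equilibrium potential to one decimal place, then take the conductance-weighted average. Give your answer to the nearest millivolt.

-61 mV

E_K⁺ = (24.4/1)·ln(3.25/147) = -93.0 mV
E_Cl⁻ = (24.4/-1)·ln(102/35.3) = -25.9 mV
Vm = (Σ gᵢEᵢ)/(Σ gᵢ) = (24·-93.0 + 22·-25.9) / (24 + 22)
= -2801.80 / 46 = -60.91 mV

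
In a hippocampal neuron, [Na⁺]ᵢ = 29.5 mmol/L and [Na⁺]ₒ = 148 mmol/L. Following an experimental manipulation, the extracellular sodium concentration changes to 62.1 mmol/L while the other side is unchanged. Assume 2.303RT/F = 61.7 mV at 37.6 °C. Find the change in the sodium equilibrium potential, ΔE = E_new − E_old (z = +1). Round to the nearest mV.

E_old = (61.7/1)·log₁₀(148/29.5) = 43.22 mV
E_new = (61.7/1)·log₁₀(62.1/29.5) = 19.95 mV
ΔE = 19.95 − (43.22) = -23.27 mV

-23 mV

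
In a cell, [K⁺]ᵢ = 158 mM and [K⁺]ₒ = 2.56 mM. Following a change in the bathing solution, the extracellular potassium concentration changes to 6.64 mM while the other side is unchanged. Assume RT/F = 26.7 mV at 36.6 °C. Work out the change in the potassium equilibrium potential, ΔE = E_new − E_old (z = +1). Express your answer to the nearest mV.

25 mV

E_old = (26.7/1)·ln(2.56/158) = -110.07 mV
E_new = (26.7/1)·ln(6.64/158) = -84.63 mV
ΔE = -84.63 − (-110.07) = 25.45 mV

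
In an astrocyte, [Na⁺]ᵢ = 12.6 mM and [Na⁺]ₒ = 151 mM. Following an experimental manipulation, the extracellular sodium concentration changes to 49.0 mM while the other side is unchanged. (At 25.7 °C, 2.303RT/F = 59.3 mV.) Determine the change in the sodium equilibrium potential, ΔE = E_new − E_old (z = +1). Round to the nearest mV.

E_old = (59.3/1)·log₁₀(151/12.6) = 63.96 mV
E_new = (59.3/1)·log₁₀(49.0/12.6) = 34.98 mV
ΔE = 34.98 − (63.96) = -28.98 mV

-29 mV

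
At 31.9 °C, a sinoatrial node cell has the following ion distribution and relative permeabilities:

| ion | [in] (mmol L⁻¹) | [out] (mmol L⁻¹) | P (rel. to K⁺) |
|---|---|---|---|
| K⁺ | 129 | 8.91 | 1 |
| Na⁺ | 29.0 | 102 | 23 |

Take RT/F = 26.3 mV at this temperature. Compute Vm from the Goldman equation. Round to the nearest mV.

Vm = 26.3 · ln[(Σ P·[cation]ₒ + Σ P·[anion]ᵢ) / (Σ P·[cation]ᵢ + Σ P·[anion]ₒ)]
Numerator = 1×8.91 + 23×102 = 2355
Denominator = 1×129 + 23×29.0 = 796
Vm = 26.3 · ln(2.9584) = 26.3 × (1.0847) = 28.53 mV

29 mV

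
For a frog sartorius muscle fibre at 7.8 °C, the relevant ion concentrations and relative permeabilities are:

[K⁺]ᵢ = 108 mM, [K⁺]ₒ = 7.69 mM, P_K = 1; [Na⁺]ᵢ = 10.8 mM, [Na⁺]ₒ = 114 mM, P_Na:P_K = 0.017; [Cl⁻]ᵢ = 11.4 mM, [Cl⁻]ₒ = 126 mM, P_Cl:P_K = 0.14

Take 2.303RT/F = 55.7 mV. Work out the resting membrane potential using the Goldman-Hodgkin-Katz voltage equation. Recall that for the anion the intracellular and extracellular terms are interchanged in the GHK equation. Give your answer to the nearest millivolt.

Vm = 55.7 · log₁₀[(Σ P·[cation]ₒ + Σ P·[anion]ᵢ) / (Σ P·[cation]ᵢ + Σ P·[anion]ₒ)]
Numerator = 1×7.69 + 0.017×114 + 0.14×11.4 = 11.22
Denominator = 1×108 + 0.017×10.8 + 0.14×126 = 125.8
Vm = 55.7 · log₁₀(0.089204) = 55.7 × (-1.0496) = -58.46 mV

-58 mV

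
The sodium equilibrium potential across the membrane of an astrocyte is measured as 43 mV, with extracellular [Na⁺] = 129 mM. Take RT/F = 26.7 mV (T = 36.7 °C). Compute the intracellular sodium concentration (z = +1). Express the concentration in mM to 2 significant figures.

Nernst: E = (26.7/1) · ln([out]/[in]), so ln([out]/[in]) = 43.0 × 1 / 26.7 = 1.6105.
[out]/[in] = e^(1.6105) = 5.005.
[in] = 129 / 5.005 = 25.77 mM.

26 mM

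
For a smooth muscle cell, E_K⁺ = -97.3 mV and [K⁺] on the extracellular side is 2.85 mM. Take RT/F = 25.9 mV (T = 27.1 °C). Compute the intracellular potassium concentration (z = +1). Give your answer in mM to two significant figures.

Nernst: E = (25.9/1) · ln([out]/[in]), so ln([out]/[in]) = -97.3 × 1 / 25.9 = -3.7568.
[out]/[in] = e^(-3.7568) = 0.02336.
[in] = 2.85 / 0.02336 = 122 mM.

120 mM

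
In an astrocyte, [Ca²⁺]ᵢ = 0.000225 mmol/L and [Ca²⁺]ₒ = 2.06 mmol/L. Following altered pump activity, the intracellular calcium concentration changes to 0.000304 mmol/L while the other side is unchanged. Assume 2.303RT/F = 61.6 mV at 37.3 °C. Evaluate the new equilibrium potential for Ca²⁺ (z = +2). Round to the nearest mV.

After the shift: [Ca²⁺]_out = 2.06, [Ca²⁺]_in = 0.000304 mmol/L.
E_new = (61.6/2)·log₁₀(2.06/0.000304) = 30.80 · (3.8310) = 117.99 mV

118 mV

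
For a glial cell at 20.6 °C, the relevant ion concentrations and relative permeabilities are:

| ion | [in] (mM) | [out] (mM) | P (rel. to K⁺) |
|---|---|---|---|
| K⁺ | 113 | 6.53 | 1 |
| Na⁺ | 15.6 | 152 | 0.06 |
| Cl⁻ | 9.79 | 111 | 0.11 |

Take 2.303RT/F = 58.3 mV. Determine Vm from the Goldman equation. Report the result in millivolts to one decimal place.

-51.2 mV

Vm = 58.3 · log₁₀[(Σ P·[cation]ₒ + Σ P·[anion]ᵢ) / (Σ P·[cation]ᵢ + Σ P·[anion]ₒ)]
Numerator = 1×6.53 + 0.06×152 + 0.11×9.79 = 16.73
Denominator = 1×113 + 0.06×15.6 + 0.11×111 = 126.1
Vm = 58.3 · log₁₀(0.1326) = 58.3 × (-0.8775) = -51.16 mV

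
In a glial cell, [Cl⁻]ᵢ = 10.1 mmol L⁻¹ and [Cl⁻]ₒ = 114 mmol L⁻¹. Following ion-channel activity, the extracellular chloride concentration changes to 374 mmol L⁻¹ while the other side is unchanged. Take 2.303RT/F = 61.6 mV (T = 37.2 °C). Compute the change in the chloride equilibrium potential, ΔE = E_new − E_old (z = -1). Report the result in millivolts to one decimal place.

-31.8 mV

E_old = (61.6/-1)·log₁₀(114/10.1) = -64.84 mV
E_new = (61.6/-1)·log₁₀(374/10.1) = -96.62 mV
ΔE = -96.62 − (-64.84) = -31.78 mV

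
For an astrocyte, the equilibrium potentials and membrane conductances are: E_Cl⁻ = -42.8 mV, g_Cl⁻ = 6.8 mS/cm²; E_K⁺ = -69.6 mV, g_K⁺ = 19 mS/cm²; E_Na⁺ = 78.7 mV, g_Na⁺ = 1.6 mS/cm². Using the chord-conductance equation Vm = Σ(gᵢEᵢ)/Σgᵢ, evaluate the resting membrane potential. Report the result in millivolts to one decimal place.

Σ gᵢEᵢ = 6.8·(-42.8) + 19·(-69.6) + 1.6·(78.7) = -1487.52
Σ gᵢ = 6.8 + 19 + 1.6 = 27.4
Vm = -1487.52 / 27.4 = -54.29 mV

-54.3 mV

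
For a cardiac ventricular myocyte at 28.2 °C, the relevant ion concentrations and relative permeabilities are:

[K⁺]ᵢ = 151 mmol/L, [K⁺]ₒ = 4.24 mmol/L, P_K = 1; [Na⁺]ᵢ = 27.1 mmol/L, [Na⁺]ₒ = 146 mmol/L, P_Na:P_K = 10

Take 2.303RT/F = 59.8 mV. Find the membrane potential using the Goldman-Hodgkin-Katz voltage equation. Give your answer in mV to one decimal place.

Vm = 59.8 · log₁₀[(Σ P·[cation]ₒ + Σ P·[anion]ᵢ) / (Σ P·[cation]ᵢ + Σ P·[anion]ₒ)]
Numerator = 1×4.24 + 10×146 = 1464
Denominator = 1×151 + 10×27.1 = 422
Vm = 59.8 · log₁₀(3.4698) = 59.8 × (0.5403) = 32.31 mV

32.3 mV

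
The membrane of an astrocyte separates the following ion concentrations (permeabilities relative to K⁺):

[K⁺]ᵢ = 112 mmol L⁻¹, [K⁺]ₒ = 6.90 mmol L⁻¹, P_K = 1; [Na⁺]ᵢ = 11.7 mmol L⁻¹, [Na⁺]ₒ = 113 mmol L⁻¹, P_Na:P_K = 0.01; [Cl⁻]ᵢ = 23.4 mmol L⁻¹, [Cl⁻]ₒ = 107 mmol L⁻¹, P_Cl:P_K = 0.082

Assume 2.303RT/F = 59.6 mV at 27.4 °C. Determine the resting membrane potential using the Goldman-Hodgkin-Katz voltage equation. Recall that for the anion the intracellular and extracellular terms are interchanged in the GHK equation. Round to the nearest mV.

Vm = 59.6 · log₁₀[(Σ P·[cation]ₒ + Σ P·[anion]ᵢ) / (Σ P·[cation]ᵢ + Σ P·[anion]ₒ)]
Numerator = 1×6.90 + 0.01×113 + 0.082×23.4 = 9.949
Denominator = 1×112 + 0.01×11.7 + 0.082×107 = 120.9
Vm = 59.6 · log₁₀(0.082296) = 59.6 × (-1.0846) = -64.64 mV

-65 mV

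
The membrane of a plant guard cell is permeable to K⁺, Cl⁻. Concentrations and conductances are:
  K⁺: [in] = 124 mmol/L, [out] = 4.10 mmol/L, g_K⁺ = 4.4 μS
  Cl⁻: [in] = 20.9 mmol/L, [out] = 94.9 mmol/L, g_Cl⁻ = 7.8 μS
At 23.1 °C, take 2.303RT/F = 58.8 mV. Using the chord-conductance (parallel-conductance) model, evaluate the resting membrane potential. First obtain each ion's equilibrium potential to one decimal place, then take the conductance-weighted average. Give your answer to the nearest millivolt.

-56 mV

E_K⁺ = (58.8/1)·log₁₀(4.10/124) = -87.1 mV
E_Cl⁻ = (58.8/-1)·log₁₀(94.9/20.9) = -38.6 mV
Vm = (Σ gᵢEᵢ)/(Σ gᵢ) = (4.4·-87.1 + 7.8·-38.6) / (4.4 + 7.8)
= -684.32 / 12.2 = -56.09 mV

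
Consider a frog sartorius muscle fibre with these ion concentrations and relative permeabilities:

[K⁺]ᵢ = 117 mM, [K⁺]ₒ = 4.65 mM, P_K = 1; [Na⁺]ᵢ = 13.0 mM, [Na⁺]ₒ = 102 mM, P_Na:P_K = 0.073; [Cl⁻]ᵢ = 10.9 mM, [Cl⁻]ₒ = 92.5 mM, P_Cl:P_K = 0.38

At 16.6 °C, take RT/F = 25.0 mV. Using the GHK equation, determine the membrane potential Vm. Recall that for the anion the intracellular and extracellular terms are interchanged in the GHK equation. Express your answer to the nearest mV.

Vm = 25.0 · ln[(Σ P·[cation]ₒ + Σ P·[anion]ᵢ) / (Σ P·[cation]ᵢ + Σ P·[anion]ₒ)]
Numerator = 1×4.65 + 0.073×102 + 0.38×10.9 = 16.24
Denominator = 1×117 + 0.073×13.0 + 0.38×92.5 = 153.1
Vm = 25.0 · ln(0.10606) = 25.0 × (-2.2437) = -56.09 mV

-56 mV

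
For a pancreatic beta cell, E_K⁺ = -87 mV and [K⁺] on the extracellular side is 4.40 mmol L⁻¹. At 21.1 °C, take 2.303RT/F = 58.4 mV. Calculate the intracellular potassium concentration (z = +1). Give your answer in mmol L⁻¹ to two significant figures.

Nernst: E = (58.4/1) · log₁₀([out]/[in]), so log₁₀([out]/[in]) = -87.0 × 1 / 58.4 = -1.4897.
[out]/[in] = 10^(-1.4897) = 0.03238.
[in] = 4.40 / 0.03238 = 135.9 mmol L⁻¹.

140 mmol L⁻¹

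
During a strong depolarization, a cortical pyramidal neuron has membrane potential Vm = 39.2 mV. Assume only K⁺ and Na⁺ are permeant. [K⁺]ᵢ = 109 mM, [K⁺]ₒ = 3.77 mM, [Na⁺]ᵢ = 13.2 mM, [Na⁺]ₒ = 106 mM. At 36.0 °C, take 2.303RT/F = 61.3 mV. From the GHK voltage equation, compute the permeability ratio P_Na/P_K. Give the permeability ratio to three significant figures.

Let α = P_Na/P_K. GHK: Vm = 61.3·log₁₀[(Kₒ + α·Naₒ)/(Kᵢ + α·Naᵢ)].
10^(Vm/61.3) = 10^(39.2/61.3) = 4.3599
So 4.3599·(Kᵢ + α·Naᵢ) = Kₒ + α·Naₒ → α = (4.3599·109.0 − 3.77) / (106.0 − 4.3599·13.2)
α = (475.2 − 3.77) / (106.0 − 57.55) = 471.5/48.45 = 9.731

9.73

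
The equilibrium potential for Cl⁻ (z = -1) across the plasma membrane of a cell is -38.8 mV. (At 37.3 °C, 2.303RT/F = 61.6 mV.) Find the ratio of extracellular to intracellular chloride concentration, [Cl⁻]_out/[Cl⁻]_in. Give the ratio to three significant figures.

log₁₀([out]/[in]) = E·z/(61.6) = -38.8 × -1 / 61.6 = 0.6299
[out]/[in] = 10^(0.6299) = 4.265

4.26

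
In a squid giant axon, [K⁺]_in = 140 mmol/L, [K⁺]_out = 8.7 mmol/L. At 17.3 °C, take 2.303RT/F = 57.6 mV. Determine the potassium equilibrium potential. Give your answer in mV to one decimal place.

-69.5 mV

E = (57.6/z) · log₁₀([K⁺]_out/[K⁺]_in) with z = +1.
= (57.6/1) · log₁₀(8.7/140) = 57.60 · log₁₀(0.06214)
= 57.60 · (-1.2066) = -69.50 mV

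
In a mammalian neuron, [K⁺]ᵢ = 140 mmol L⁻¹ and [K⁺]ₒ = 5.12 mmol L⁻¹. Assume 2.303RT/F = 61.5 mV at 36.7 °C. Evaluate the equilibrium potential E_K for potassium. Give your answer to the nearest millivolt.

E = (61.5/z) · log₁₀([K⁺]_out/[K⁺]_in) with z = +1.
= (61.5/1) · log₁₀(5.12/140) = 61.50 · log₁₀(0.03657)
= 61.50 · (-1.4369) = -88.37 mV

-88 mV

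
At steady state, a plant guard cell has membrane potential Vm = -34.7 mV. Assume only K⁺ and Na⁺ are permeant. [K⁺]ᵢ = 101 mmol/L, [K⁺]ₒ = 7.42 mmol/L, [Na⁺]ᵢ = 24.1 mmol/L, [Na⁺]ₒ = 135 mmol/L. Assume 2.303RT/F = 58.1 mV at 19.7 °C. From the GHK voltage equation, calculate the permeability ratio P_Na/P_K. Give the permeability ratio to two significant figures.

Let α = P_Na/P_K. GHK: Vm = 58.1·log₁₀[(Kₒ + α·Naₒ)/(Kᵢ + α·Naᵢ)].
10^(Vm/58.1) = 10^(-34.7/58.1) = 0.25279
So 0.25279·(Kᵢ + α·Naᵢ) = Kₒ + α·Naₒ → α = (0.25279·101.0 − 7.42) / (135.0 − 0.25279·24.1)
α = (25.53 − 7.42) / (135.0 − 6.092) = 18.11/128.9 = 0.1405

0.14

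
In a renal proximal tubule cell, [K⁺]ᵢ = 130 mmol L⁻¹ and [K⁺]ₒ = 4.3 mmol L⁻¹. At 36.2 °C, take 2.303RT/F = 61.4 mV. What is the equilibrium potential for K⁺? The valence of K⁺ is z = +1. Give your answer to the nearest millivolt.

-91 mV

E = (61.4/z) · log₁₀([K⁺]_out/[K⁺]_in) with z = +1.
= (61.4/1) · log₁₀(4.3/130) = 61.40 · log₁₀(0.03308)
= 61.40 · (-1.4805) = -90.90 mV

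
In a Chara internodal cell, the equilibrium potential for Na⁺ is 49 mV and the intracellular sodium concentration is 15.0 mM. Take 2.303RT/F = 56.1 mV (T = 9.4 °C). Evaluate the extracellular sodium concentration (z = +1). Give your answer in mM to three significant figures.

Nernst: E = (56.1/1) · log₁₀([out]/[in]), so log₁₀([out]/[in]) = 49.0 × 1 / 56.1 = 0.8734.
[out]/[in] = 10^(0.8734) = 7.472.
[out] = 7.472 × 15.0 = 112.1 mM.

112 mM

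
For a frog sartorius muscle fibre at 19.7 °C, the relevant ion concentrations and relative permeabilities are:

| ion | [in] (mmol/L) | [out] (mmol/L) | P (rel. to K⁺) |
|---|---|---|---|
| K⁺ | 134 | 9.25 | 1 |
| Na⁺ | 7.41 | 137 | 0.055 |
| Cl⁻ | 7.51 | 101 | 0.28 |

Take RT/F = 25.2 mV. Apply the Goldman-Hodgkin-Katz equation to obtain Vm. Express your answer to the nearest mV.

Vm = 25.2 · ln[(Σ P·[cation]ₒ + Σ P·[anion]ᵢ) / (Σ P·[cation]ᵢ + Σ P·[anion]ₒ)]
Numerator = 1×9.25 + 0.055×137 + 0.28×7.51 = 18.89
Denominator = 1×134 + 0.055×7.41 + 0.28×101 = 162.7
Vm = 25.2 · ln(0.1161) = 25.2 × (-2.1533) = -54.26 mV

-54 mV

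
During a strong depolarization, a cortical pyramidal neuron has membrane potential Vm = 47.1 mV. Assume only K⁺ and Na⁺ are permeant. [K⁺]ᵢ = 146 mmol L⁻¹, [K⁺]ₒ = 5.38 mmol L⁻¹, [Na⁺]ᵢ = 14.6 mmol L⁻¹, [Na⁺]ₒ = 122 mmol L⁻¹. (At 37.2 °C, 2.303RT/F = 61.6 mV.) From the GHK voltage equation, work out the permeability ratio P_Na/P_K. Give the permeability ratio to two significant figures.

Let α = P_Na/P_K. GHK: Vm = 61.6·log₁₀[(Kₒ + α·Naₒ)/(Kᵢ + α·Naᵢ)].
10^(Vm/61.6) = 10^(47.1/61.6) = 5.8158
So 5.8158·(Kᵢ + α·Naᵢ) = Kₒ + α·Naₒ → α = (5.8158·146.0 − 5.38) / (122.0 − 5.8158·14.6)
α = (849.1 − 5.38) / (122.0 − 84.91) = 843.7/37.09 = 22.75

23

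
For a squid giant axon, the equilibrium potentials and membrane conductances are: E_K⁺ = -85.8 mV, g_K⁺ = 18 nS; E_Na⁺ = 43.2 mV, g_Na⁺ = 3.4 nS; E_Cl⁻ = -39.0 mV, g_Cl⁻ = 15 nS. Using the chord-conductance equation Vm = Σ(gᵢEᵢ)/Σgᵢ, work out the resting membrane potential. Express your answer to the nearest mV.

Σ gᵢEᵢ = 18·(-85.8) + 3.4·(43.2) + 15·(-39.0) = -1982.52
Σ gᵢ = 18 + 3.4 + 15 = 36.4
Vm = -1982.52 / 36.4 = -54.46 mV

-54 mV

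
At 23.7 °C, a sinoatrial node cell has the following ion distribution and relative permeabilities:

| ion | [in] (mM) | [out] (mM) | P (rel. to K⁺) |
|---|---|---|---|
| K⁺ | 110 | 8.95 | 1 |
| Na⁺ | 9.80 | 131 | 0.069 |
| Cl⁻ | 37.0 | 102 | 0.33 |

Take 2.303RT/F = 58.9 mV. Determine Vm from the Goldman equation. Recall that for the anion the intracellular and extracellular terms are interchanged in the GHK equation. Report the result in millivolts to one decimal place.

-40.0 mV

Vm = 58.9 · log₁₀[(Σ P·[cation]ₒ + Σ P·[anion]ᵢ) / (Σ P·[cation]ᵢ + Σ P·[anion]ₒ)]
Numerator = 1×8.95 + 0.069×131 + 0.33×37.0 = 30.2
Denominator = 1×110 + 0.069×9.80 + 0.33×102 = 144.3
Vm = 58.9 · log₁₀(0.20923) = 58.9 × (-0.6794) = -40.02 mV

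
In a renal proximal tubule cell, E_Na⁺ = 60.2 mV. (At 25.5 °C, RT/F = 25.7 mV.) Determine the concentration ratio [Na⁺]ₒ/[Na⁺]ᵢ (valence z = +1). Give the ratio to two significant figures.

10

ln([out]/[in]) = E·z/(25.7) = 60.2 × 1 / 25.7 = 2.3424
[out]/[in] = e^(2.3424) = 10.41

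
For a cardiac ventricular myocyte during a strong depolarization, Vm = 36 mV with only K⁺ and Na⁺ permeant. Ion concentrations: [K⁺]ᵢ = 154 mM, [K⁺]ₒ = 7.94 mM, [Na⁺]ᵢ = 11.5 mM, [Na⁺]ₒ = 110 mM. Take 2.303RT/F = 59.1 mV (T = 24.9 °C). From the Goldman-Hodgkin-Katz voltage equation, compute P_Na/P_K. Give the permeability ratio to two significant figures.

Let α = P_Na/P_K. GHK: Vm = 59.1·log₁₀[(Kₒ + α·Naₒ)/(Kᵢ + α·Naᵢ)].
10^(Vm/59.1) = 10^(36.0/59.1) = 4.0657
So 4.0657·(Kᵢ + α·Naᵢ) = Kₒ + α·Naₒ → α = (4.0657·154.0 − 7.94) / (110.0 − 4.0657·11.5)
α = (626.1 − 7.94) / (110.0 − 46.76) = 618.2/63.24 = 9.774

9.8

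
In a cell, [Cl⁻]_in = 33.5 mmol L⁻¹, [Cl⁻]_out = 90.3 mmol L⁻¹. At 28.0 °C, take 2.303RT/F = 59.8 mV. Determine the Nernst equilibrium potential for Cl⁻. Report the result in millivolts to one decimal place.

E = (59.8/z) · log₁₀([Cl⁻]_out/[Cl⁻]_in) with z = -1.
For an anion, dividing by z = -1 reverses the sign.
= (59.8/-1) · log₁₀(90.3/33.5) = -59.80 · log₁₀(2.696)
= -59.80 · (0.4306) = -25.75 mV

-25.8 mV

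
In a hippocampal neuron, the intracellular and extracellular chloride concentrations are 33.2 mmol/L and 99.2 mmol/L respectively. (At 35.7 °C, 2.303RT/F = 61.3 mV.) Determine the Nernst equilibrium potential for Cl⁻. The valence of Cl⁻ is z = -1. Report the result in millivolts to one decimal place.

-29.1 mV

E = (61.3/z) · log₁₀([Cl⁻]_out/[Cl⁻]_in) with z = -1.
For an anion, dividing by z = -1 reverses the sign.
= (61.3/-1) · log₁₀(99.2/33.2) = -61.30 · log₁₀(2.988)
= -61.30 · (0.4754) = -29.14 mV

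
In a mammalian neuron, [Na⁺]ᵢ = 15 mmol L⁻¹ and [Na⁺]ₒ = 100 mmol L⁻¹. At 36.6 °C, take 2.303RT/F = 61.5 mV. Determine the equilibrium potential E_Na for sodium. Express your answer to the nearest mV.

E = (61.5/z) · log₁₀([Na⁺]_out/[Na⁺]_in) with z = +1.
= (61.5/1) · log₁₀(100/15) = 61.50 · log₁₀(6.667)
= 61.50 · (0.8239) = 50.67 mV

51 mV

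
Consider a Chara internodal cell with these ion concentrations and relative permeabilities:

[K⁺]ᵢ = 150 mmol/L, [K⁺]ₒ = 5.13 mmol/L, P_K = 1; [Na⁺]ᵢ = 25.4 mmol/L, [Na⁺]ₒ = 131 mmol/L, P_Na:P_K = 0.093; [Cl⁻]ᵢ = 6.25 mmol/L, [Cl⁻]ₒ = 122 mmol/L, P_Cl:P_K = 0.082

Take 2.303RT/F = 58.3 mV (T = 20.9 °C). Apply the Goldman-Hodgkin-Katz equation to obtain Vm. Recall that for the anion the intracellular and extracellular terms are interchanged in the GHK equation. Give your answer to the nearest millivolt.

-56 mV

Vm = 58.3 · log₁₀[(Σ P·[cation]ₒ + Σ P·[anion]ᵢ) / (Σ P·[cation]ᵢ + Σ P·[anion]ₒ)]
Numerator = 1×5.13 + 0.093×131 + 0.082×6.25 = 17.83
Denominator = 1×150 + 0.093×25.4 + 0.082×122 = 162.4
Vm = 58.3 · log₁₀(0.10979) = 58.3 × (-0.9595) = -55.94 mV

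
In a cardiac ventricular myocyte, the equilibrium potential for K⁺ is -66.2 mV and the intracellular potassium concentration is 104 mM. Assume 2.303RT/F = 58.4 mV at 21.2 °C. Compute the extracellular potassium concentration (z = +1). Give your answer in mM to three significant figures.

Nernst: E = (58.4/1) · log₁₀([out]/[in]), so log₁₀([out]/[in]) = -66.2 × 1 / 58.4 = -1.1336.
[out]/[in] = 10^(-1.1336) = 0.07353.
[out] = 0.07353 × 104 = 7.647 mM.

7.65 mM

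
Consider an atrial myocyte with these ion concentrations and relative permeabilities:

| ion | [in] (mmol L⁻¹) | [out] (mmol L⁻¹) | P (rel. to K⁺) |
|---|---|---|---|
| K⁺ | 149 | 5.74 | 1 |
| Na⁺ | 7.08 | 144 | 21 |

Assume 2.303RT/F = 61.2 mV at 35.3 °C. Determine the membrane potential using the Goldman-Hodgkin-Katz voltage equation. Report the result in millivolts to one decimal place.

Vm = 61.2 · log₁₀[(Σ P·[cation]ₒ + Σ P·[anion]ᵢ) / (Σ P·[cation]ᵢ + Σ P·[anion]ₒ)]
Numerator = 1×5.74 + 21×144 = 3030
Denominator = 1×149 + 21×7.08 = 297.7
Vm = 61.2 · log₁₀(10.178) = 61.2 × (1.0077) = 61.67 mV

61.7 mV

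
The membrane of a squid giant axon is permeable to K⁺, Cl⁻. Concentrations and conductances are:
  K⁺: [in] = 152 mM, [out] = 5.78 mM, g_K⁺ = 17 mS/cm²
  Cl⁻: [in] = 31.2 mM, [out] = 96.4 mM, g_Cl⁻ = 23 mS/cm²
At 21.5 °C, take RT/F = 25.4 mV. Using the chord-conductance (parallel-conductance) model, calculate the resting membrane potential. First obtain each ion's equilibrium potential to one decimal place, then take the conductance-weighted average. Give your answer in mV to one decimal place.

E_K⁺ = (25.4/1)·ln(5.78/152) = -83.0 mV
E_Cl⁻ = (25.4/-1)·ln(96.4/31.2) = -28.7 mV
Vm = (Σ gᵢEᵢ)/(Σ gᵢ) = (17·-83.0 + 23·-28.7) / (17 + 23)
= -2071.10 / 40 = -51.78 mV

-51.8 mV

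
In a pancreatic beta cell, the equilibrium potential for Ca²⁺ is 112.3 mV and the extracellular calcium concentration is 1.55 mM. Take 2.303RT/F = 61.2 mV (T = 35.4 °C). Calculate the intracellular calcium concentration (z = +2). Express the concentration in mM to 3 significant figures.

Nernst: E = (61.2/2) · log₁₀([out]/[in]), so log₁₀([out]/[in]) = 112.3 × 2 / 61.2 = 3.6699.
[out]/[in] = 10^(3.6699) = 4677.
[in] = 1.55 / 4677 = 0.0003314 mM.

0.000331 mM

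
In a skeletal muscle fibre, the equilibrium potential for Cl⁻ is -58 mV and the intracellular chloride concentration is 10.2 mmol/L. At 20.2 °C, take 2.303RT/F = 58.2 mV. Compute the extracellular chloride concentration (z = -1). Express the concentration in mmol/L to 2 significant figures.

100 mmol/L

Nernst: E = (58.2/-1) · log₁₀([out]/[in]), so log₁₀([out]/[in]) = -58.0 × -1 / 58.2 = 0.9966.
[out]/[in] = 10^(0.9966) = 9.921.
[out] = 9.921 × 10.2 = 101.2 mmol/L.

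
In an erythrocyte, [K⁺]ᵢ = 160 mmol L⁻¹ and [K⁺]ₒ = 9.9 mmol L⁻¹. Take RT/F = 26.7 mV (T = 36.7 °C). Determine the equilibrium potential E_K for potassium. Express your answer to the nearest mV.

-74 mV

E = (26.7/z) · ln([K⁺]_out/[K⁺]_in) with z = +1.
= (26.7/1) · ln(9.9/160) = 26.70 · ln(0.06187)
= 26.70 · (-2.7826) = -74.30 mV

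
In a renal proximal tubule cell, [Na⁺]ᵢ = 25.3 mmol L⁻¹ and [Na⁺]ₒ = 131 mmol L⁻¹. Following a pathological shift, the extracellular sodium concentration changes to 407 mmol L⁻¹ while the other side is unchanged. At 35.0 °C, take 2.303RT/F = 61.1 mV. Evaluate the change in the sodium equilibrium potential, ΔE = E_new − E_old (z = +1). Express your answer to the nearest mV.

30 mV

E_old = (61.1/1)·log₁₀(131/25.3) = 43.63 mV
E_new = (61.1/1)·log₁₀(407/25.3) = 73.72 mV
ΔE = 73.72 − (43.63) = 30.08 mV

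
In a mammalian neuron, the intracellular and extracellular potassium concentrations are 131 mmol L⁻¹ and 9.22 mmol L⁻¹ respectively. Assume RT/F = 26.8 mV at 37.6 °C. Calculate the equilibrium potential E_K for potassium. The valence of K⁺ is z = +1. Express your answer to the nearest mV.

-71 mV

E = (26.8/z) · ln([K⁺]_out/[K⁺]_in) with z = +1.
= (26.8/1) · ln(9.22/131) = 26.80 · ln(0.07038)
= 26.80 · (-2.6538) = -71.12 mV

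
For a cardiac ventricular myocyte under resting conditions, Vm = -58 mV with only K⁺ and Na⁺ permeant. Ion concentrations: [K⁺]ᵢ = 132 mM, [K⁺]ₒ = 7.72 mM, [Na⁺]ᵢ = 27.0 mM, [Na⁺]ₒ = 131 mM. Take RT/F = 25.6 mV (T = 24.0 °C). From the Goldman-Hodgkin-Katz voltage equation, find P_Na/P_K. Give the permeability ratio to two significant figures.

0.047

Let α = P_Na/P_K. GHK: Vm = 25.6·ln[(Kₒ + α·Naₒ)/(Kᵢ + α·Naᵢ)].
e^(Vm/25.6) = e^(-58.0/25.6) = 0.10377
So 0.10377·(Kᵢ + α·Naᵢ) = Kₒ + α·Naₒ → α = (0.10377·132.0 − 7.72) / (131.0 − 0.10377·27.0)
α = (13.7 − 7.72) / (131.0 − 2.802) = 5.977/128.2 = 0.04662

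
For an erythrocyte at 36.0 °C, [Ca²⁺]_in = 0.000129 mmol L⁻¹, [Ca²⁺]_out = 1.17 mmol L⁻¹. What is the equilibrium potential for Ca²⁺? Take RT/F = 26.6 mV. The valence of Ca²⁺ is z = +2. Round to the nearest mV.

121 mV

E = (26.6/z) · ln([Ca²⁺]_out/[Ca²⁺]_in) with z = +2.
= (26.6/2) · ln(1.17/0.000129) = 13.30 · ln(9070)
= 13.30 · (9.1127) = 121.20 mV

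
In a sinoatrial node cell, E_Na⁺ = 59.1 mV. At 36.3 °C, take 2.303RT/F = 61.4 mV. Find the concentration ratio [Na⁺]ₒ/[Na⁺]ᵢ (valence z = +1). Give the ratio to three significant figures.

9.17

log₁₀([out]/[in]) = E·z/(61.4) = 59.1 × 1 / 61.4 = 0.9625
[out]/[in] = 10^(0.9625) = 9.174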